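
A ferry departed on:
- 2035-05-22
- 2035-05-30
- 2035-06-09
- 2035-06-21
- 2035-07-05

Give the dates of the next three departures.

Gaps: 8, 10, 12, 14 days — each gap is 2 larger than the previous one.
Next gap: 16 days. 2035-07-05 + 16 days = 2035-07-21.
Next gap: 18 days. 2035-07-21 + 18 days = 2035-08-08.
Next gap: 20 days. 2035-08-08 + 20 days = 2035-08-28.

2035-07-21, 2035-08-08, 2035-08-28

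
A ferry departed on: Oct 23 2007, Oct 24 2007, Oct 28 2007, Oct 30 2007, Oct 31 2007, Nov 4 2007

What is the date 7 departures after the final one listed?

Gaps: 1, 4, 2, 1, 4 days — not constant, but cyclic with period 3.
The events fall on every Tuesday, Wednesday and Sunday.
Next Tuesday: Nov 6 2007.
The following Wednesday is Nov 7 2007.
The following Sunday is Nov 11 2007.
The following Tuesday is Nov 13 2007.
Next Wednesday: Nov 14 2007.
Next Sunday: Nov 18 2007.
Next Tuesday: Nov 20 2007.

Nov 20 2007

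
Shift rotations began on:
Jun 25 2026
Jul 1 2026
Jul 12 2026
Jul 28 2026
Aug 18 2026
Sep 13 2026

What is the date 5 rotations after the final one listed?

Apr 6 2027

Gaps: 6, 11, 16, 21, 26 days — each gap is 5 larger than the previous one.
Next gap: 31 days. Sep 13 2026 + 31 days = Oct 14 2026.
Next gap: 36 days. Oct 14 2026 + 36 days = Nov 19 2026.
Next gap: 41 days. Nov 19 2026 + 41 days = Dec 30 2026.
Next gap: 46 days. Dec 30 2026 + 46 days = Feb 14 2027.
Next gap: 51 days. Feb 14 2027 + 51 days = Apr 6 2027.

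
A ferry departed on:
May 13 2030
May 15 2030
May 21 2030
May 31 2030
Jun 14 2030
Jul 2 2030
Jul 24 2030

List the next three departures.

Gaps: 2, 6, 10, 14, 18, 22 days — each gap is 4 larger than the previous one.
Next gap: 26 days. Jul 24 2030 + 26 days = Aug 19 2030.
Next gap: 30 days. Aug 19 2030 + 30 days = Sep 18 2030.
Next gap: 34 days. Sep 18 2030 + 34 days = Oct 22 2030.

Aug 19 2030, Sep 18 2030, Oct 22 2030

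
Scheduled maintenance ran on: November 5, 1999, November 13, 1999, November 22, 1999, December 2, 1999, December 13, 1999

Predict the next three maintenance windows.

December 25, 1999; January 7, 2000; January 21, 2000

Gaps: 8, 9, 10, 11 days — each gap is 1 larger than the previous one.
Next gap: 12 days. December 13, 1999 + 12 days = December 25, 1999.
Next gap: 13 days. December 25, 1999 + 13 days = January 7, 2000.
Next gap: 14 days. January 7, 2000 + 14 days = January 21, 2000.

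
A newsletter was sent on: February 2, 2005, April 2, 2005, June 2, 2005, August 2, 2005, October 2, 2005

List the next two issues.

Each date is the 2nd; the gaps (59, 61, 61, 61) track the month lengths.
The rule is the 2nd of every 2 months.
Next: December 2005 → December 2, 2005.
February 2006: February 2, 2006.

December 2, 2005; February 2, 2006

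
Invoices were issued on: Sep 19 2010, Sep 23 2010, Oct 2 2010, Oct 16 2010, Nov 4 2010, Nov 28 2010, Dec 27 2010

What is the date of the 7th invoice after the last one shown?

Dec 5 2011

Gaps: 4, 9, 14, 19, 24, 29 days — each gap is 5 larger than the previous one.
Next gap: 34 days. Dec 27 2010 + 34 days = Jan 30 2011.
Next gap: 39 days. Jan 30 2011 + 39 days = Mar 10 2011.
Next gap: 44 days. Mar 10 2011 + 44 days = Apr 23 2011.
Next gap: 49 days. Apr 23 2011 + 49 days = Jun 11 2011.
Next gap: 54 days. Jun 11 2011 + 54 days = Aug 4 2011.
Next gap: 59 days. Aug 4 2011 + 59 days = Oct 2 2011.
Next gap: 64 days. Oct 2 2011 + 64 days = Dec 5 2011.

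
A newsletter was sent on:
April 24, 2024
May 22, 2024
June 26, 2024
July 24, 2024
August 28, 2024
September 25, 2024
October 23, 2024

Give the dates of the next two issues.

November 27, 2024; December 25, 2024

These are Wednesdays at 28- or 35-day spacing (28, 35, 28, 35, 28, 28).
The pattern: 4th Wednesday of the month.
November 2024 — 4th Wednesday is November 27, 2024.
4th Wednesday of December 2024: December 25, 2024.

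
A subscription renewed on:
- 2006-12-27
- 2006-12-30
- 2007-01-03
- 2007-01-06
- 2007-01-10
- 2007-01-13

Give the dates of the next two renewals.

2007-01-17, 2007-01-20

Gaps: 3, 4, 3, 4, 3 days — not constant, but cyclic with period 2.
The events fall on every Wednesday and Saturday.
The following Wednesday is 2007-01-17.
Next Saturday: 2007-01-20.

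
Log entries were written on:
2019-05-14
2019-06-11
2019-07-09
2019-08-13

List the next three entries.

2019-09-10, 2019-10-08, 2019-11-12

Gaps: 28, 28, 35 days — a mix of 28 and 35. Every date is a Tuesday.
Each is the 2nd Tuesday of its month.
September 2019 — 2nd Tuesday is 2019-09-10.
October 2019 — 2nd Tuesday is 2019-10-08.
November 2019 — 2nd Tuesday is 2019-11-12.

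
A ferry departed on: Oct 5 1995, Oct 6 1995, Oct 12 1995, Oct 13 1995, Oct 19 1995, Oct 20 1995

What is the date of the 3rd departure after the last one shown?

Gaps: 1, 6, 1, 6, 1 days — not constant, but cyclic with period 2.
The events fall on every Thursday and Friday.
Next Thursday: Oct 26 1995.
Next Friday: Oct 27 1995.
Next Thursday: Nov 2 1995.

Nov 2 1995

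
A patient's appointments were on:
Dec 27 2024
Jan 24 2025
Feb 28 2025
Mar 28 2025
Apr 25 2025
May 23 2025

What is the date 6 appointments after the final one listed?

Nov 28 2025

All dates are Fridays, 28, 35, 28, 28, 28 days apart.
Specifically, the 4th Friday of each month.
June 2025 — 4th Friday is Jun 27 2025.
July 2025 — 4th Friday is Jul 25 2025.
4th Friday of August 2025: Aug 22 2025.
4th Friday of September 2025: Sep 26 2025.
4th Friday of October 2025: Oct 24 2025.
November 2025 — 4th Friday is Nov 28 2025.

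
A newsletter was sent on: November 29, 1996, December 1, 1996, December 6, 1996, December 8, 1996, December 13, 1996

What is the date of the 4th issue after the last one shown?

December 27, 1996

Every event lands on a Friday or Sunday (gaps cycle 2, 5, 2, 5).
So the schedule is: every Friday and Sunday.
Next Sunday: December 15, 1996.
The following Friday is December 20, 1996.
Next Sunday: December 22, 1996.
Next Friday: December 27, 1996.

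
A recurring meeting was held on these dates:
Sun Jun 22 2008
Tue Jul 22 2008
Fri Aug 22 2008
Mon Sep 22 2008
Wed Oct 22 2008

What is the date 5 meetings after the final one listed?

Sun Mar 22 2009

Each date is the 22nd; the gaps (30, 31, 31, 30) track the month lengths.
The rule is the 22nd of each month.
Next: November 2008 → Sat Nov 22 2008.
Next: December 2008 → Mon Dec 22 2008.
Next: January 2009 → Thu Jan 22 2009.
Next: February 2009 → Sun Feb 22 2009.
Next: March 2009 → Sun Mar 22 2009.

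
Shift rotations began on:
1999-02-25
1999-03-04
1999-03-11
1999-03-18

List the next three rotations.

1999-03-25, 1999-04-01, 1999-04-08

Gaps between consecutive events: 7, 7, 7 days — a constant 7-day interval.
1999-03-18 + 7 days = 1999-03-25.
1999-03-25 + 7 days = 1999-04-01.
1999-04-01 + 7 days = 1999-04-08.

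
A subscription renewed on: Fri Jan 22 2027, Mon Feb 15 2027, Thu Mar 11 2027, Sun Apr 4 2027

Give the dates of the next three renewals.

Wed Apr 28 2027, Sat May 22 2027, Tue Jun 15 2027

Gaps between consecutive events: 24, 24, 24 days — a constant 24-day interval.
Sun Apr 4 2027 + 24 days = Wed Apr 28 2027.
Wed Apr 28 2027 + 24 days = Sat May 22 2027.
Sat May 22 2027 + 24 days = Tue Jun 15 2027.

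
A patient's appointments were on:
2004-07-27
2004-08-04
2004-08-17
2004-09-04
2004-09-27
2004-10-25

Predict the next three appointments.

Gaps: 8, 13, 18, 23, 28 days — each gap is 5 larger than the previous one.
Next gap: 33 days. 2004-10-25 + 33 days = 2004-11-27.
Next gap: 38 days. 2004-11-27 + 38 days = 2005-01-04.
Next gap: 43 days. 2005-01-04 + 43 days = 2005-02-16.

2004-11-27, 2005-01-04, 2005-02-16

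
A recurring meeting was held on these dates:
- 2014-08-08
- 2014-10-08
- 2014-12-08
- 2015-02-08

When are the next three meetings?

2015-04-08, 2015-06-08, 2015-08-08

The day-of-month is always 8 (61, 61, 62 days between events).
So this recurs on the 8th of every 2 months.
April 2015: 2015-04-08.
Next: June 2015 → 2015-06-08.
Next: August 2015 → 2015-08-08.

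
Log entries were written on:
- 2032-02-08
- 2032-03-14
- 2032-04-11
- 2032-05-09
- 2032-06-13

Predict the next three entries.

2032-07-11, 2032-08-08, 2032-09-12

All dates are Sundays, 35, 28, 28, 35 days apart.
Specifically, the 2nd Sunday of each month.
2nd Sunday of July 2032: 2032-07-11.
2nd Sunday of August 2032: 2032-08-08.
2nd Sunday of September 2032: 2032-09-12.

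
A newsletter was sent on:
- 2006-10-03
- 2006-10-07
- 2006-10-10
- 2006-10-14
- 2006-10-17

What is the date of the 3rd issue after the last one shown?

2006-10-28

Gaps: 4, 3, 4, 3 days — not constant, but cyclic with period 2.
The events fall on every Tuesday and Saturday.
The following Saturday is 2006-10-21.
Next Tuesday: 2006-10-24.
The following Saturday is 2006-10-28.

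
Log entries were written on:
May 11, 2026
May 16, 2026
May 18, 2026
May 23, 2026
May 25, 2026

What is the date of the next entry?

The gap pattern 5, 2, 5, 2 repeats every 2 events.
These are the Mondays and Saturdays of each week.
Next Saturday: May 30, 2026.

May 30, 2026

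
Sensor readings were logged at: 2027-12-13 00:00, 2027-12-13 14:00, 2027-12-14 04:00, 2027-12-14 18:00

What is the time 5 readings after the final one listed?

Gaps: 14, 14, 14 hours — each event is 14 hours after the previous one.
2027-12-14 18:00 + 14 h = 2027-12-15 08:00.
2027-12-15 08:00 + 14 h = 2027-12-15 22:00.
2027-12-15 22:00 + 14 h = 2027-12-16 12:00.
2027-12-16 12:00 + 14 h = 2027-12-17 02:00.
2027-12-17 02:00 + 14 h = 2027-12-17 16:00.

2027-12-17 16:00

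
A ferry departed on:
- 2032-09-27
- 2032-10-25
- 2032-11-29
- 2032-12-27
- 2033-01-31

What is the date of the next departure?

2033-02-28

Every date is a Monday; gaps 28, 35, 28, 35 days.
Each is the last Monday of its month (at least one falls on the 29th or later, ruling out '4th Monday').
February 2033 ends with Monday 2033-02-28.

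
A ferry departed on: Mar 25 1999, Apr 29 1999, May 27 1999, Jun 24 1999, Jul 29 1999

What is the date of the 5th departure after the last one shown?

Every date is a Thursday; gaps 35, 28, 28, 35 days.
Each is the last Thursday of its month (at least one falls on the 29th or later, ruling out '4th Thursday').
Last Thursday of August 1999: Aug 26 1999.
September 1999 ends with Thursday Sep 30 1999.
October 1999 ends with Thursday Oct 28 1999.
Last Thursday of November 1999: Nov 25 1999.
December 1999 ends with Thursday Dec 30 1999.

Dec 30 1999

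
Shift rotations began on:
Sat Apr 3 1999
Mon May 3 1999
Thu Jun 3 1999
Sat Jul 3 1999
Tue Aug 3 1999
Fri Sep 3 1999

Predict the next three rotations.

Sun Oct 3 1999, Wed Nov 3 1999, Fri Dec 3 1999

Each date is the 3rd; the gaps (30, 31, 30, 31, 31) track the month lengths.
The rule is the 3rd of each month.
October 1999: Sun Oct 3 1999.
November 1999: Wed Nov 3 1999.
December 1999: Fri Dec 3 1999.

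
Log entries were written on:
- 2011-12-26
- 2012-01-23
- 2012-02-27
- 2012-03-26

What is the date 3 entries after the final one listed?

All dates are Mondays, 28, 35, 28 days apart.
Specifically, the 4th Monday of each month.
April 2012 — 4th Monday is 2012-04-23.
May 2012 — 4th Monday is 2012-05-28.
June 2012 — 4th Monday is 2012-06-25.

2012-06-25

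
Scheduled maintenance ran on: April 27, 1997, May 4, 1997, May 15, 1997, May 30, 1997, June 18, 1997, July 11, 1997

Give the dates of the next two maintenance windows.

August 7, 1997; September 7, 1997

Gaps: 7, 11, 15, 19, 23 days — each gap is 4 larger than the previous one.
Next gap: 27 days. July 11, 1997 + 27 days = August 7, 1997.
Next gap: 31 days. August 7, 1997 + 31 days = September 7, 1997.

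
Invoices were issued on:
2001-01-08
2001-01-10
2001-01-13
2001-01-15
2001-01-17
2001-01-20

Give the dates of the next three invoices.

Every event lands on a Monday or Wednesday or Saturday (gaps cycle 2, 3, 2, 2, 3).
So the schedule is: every Monday, Wednesday and Saturday.
Next Monday: 2001-01-22.
Next Wednesday: 2001-01-24.
Next Saturday: 2001-01-27.

2001-01-22, 2001-01-24, 2001-01-27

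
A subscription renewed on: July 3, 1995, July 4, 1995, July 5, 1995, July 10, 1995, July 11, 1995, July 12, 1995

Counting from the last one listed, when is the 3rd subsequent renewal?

Every event lands on a Monday or Tuesday or Wednesday (gaps cycle 1, 1, 5, 1, 1).
So the schedule is: every Monday, Tuesday and Wednesday.
The following Monday is July 17, 1995.
Next Tuesday: July 18, 1995.
The following Wednesday is July 19, 1995.

July 19, 1995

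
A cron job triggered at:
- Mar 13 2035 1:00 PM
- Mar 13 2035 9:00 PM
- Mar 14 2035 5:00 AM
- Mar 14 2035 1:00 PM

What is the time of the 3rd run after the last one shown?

Gaps: 8, 8, 8 hours — each event is 8 hours after the previous one.
Mar 14 2035 1:00 PM + 8 h = Mar 14 2035 9:00 PM.
Mar 14 2035 9:00 PM + 8 h = Mar 15 2035 5:00 AM.
Mar 15 2035 5:00 AM + 8 h = Mar 15 2035 1:00 PM.

Mar 15 2035 1:00 PM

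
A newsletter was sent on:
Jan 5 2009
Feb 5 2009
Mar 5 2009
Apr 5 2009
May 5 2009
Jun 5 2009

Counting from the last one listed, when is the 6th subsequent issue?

Dec 5 2009

Gaps: 31, 28, 31, 30, 31 days — not constant. Every event is on the 5th of the month.
Pattern: the 5th of each month.
Next: July 2009 → Jul 5 2009.
Next: August 2009 → Aug 5 2009.
September 2009: Sep 5 2009.
Next: October 2009 → Oct 5 2009.
November 2009: Nov 5 2009.
December 2009: Dec 5 2009.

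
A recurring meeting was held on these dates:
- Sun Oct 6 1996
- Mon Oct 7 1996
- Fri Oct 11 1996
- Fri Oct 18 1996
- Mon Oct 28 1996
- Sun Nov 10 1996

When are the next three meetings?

Tue Nov 26 1996, Sun Dec 15 1996, Mon Jan 6 1997

Intervals are 1, 4, 7, 10, 13 days — an arithmetic progression with common difference 3.
Next gap: 16 days. Sun Nov 10 1996 + 16 days = Tue Nov 26 1996.
Next gap: 19 days. Tue Nov 26 1996 + 19 days = Sun Dec 15 1996.
Next gap: 22 days. Sun Dec 15 1996 + 22 days = Mon Jan 6 1997.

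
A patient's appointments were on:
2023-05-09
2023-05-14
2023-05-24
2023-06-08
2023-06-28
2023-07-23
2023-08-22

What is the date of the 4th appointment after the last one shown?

The spacing grows by 5 each time: 5, 10, 15, 20, 25, 30 days.
Next gap: 35 days. 2023-08-22 + 35 days = 2023-09-26.
Next gap: 40 days. 2023-09-26 + 40 days = 2023-11-05.
Next gap: 45 days. 2023-11-05 + 45 days = 2023-12-20.
Next gap: 50 days. 2023-12-20 + 50 days = 2024-02-08.

2024-02-08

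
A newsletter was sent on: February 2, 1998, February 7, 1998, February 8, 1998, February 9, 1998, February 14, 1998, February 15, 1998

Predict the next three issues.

Every event lands on a Monday or Saturday or Sunday (gaps cycle 5, 1, 1, 5, 1).
So the schedule is: every Monday, Saturday and Sunday.
The following Monday is February 16, 1998.
The following Saturday is February 21, 1998.
Next Sunday: February 22, 1998.

February 16, 1998; February 21, 1998; February 22, 1998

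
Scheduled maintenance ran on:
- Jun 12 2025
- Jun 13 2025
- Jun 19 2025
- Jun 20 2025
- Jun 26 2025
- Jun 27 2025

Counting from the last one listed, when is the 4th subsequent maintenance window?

Jul 11 2025

Every event lands on a Thursday or Friday (gaps cycle 1, 6, 1, 6, 1).
So the schedule is: every Thursday and Friday.
The following Thursday is Jul 3 2025.
The following Friday is Jul 4 2025.
The following Thursday is Jul 10 2025.
Next Friday: Jul 11 2025.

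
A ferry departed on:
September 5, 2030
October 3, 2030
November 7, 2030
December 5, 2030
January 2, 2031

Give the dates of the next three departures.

February 6, 2031; March 6, 2031; April 3, 2031

These are Thursdays at 28- or 35-day spacing (28, 35, 28, 28).
The pattern: 1st Thursday of the month.
1st Thursday of February 2031: February 6, 2031.
March 2031 — 1st Thursday is March 6, 2031.
April 2031 — 1st Thursday is April 3, 2031.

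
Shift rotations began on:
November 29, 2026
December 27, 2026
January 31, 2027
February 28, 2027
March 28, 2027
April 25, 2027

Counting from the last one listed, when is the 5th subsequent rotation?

These are Sundays with 28, 35, 28, 28, 28-day gaps.
Each is the final Sunday of its month — November 29, 2026 is past the 28th, so '4th Sunday' doesn't fit.
May 2027 ends with Sunday May 30, 2027.
June 2027 ends with Sunday June 27, 2027.
July 2027 ends with Sunday July 25, 2027.
Last Sunday of August 2027: August 29, 2027.
Last Sunday of September 2027: September 26, 2027.

September 26, 2027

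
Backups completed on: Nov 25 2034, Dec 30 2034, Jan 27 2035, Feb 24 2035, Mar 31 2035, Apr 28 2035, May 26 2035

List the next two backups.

These are Saturdays with 35, 28, 28, 35, 28, 28-day gaps.
Each is the final Saturday of its month — Dec 30 2034 is past the 28th, so '4th Saturday' doesn't fit.
June 2035 ends with Saturday Jun 30 2035.
July 2035 ends with Saturday Jul 28 2035.

Jun 30 2035, Jul 28 2035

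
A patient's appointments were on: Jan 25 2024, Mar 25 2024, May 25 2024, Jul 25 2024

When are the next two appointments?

Sep 25 2024, Nov 25 2024

Gaps: 60, 61, 61 days — not constant. Every event is on the 25th of the month.
Pattern: the 25th of every 2 months.
September 2024: Sep 25 2024.
November 2024: Nov 25 2024.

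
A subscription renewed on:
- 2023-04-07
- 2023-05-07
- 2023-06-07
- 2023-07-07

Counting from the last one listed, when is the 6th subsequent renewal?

2024-01-07

Gaps: 30, 31, 30 days — not constant. Every event is on the 7th of the month.
Pattern: the 7th of each month.
Next: August 2023 → 2023-08-07.
Next: September 2023 → 2023-09-07.
Next: October 2023 → 2023-10-07.
Next: November 2023 → 2023-11-07.
Next: December 2023 → 2023-12-07.
January 2024: 2024-01-07.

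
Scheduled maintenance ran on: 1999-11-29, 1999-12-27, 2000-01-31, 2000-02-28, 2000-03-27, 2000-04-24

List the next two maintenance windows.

2000-05-29, 2000-06-26

Every date is a Monday; gaps 28, 35, 28, 28, 28 days.
Each is the last Monday of its month (at least one falls on the 29th or later, ruling out '4th Monday').
Last Monday of May 2000: 2000-05-29.
June 2000 ends with Monday 2000-06-26.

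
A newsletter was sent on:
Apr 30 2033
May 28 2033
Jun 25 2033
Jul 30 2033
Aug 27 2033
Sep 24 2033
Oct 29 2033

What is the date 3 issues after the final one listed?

These are Saturdays with 28, 28, 35, 28, 28, 35-day gaps.
Each is the final Saturday of its month — Apr 30 2033 is past the 28th, so '4th Saturday' doesn't fit.
Last Saturday of November 2033: Nov 26 2033.
Last Saturday of December 2033: Dec 31 2033.
January 2034 ends with Saturday Jan 28 2034.

Jan 28 2034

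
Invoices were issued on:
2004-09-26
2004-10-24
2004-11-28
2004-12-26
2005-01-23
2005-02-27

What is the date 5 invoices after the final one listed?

Gaps: 28, 35, 28, 28, 35 days — a mix of 28 and 35. Every date is a Sunday.
Each is the 4th Sunday of its month.
March 2005 — 4th Sunday is 2005-03-27.
4th Sunday of April 2005: 2005-04-24.
4th Sunday of May 2005: 2005-05-22.
4th Sunday of June 2005: 2005-06-26.
July 2005 — 4th Sunday is 2005-07-24.

2005-07-24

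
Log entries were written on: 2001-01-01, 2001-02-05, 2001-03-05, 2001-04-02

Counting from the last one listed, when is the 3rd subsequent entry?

Gaps: 35, 28, 28 days — a mix of 28 and 35. Every date is a Monday.
Each is the 1st Monday of its month.
May 2001 — 1st Monday is 2001-05-07.
1st Monday of June 2001: 2001-06-04.
July 2001 — 1st Monday is 2001-07-02.

2001-07-02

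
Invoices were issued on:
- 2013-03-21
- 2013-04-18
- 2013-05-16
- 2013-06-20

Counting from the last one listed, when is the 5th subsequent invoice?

All dates are Thursdays, 28, 28, 35 days apart.
Specifically, the 3rd Thursday of each month.
July 2013 — 3rd Thursday is 2013-07-18.
3rd Thursday of August 2013: 2013-08-15.
3rd Thursday of September 2013: 2013-09-19.
3rd Thursday of October 2013: 2013-10-17.
3rd Thursday of November 2013: 2013-11-21.

2013-11-21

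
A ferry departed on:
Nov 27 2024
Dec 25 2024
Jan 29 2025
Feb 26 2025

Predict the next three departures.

Mar 26 2025, Apr 30 2025, May 28 2025

Every date is a Wednesday; gaps 28, 35, 28 days.
Each is the last Wednesday of its month (at least one falls on the 29th or later, ruling out '4th Wednesday').
Last Wednesday of March 2025: Mar 26 2025.
April 2025 ends with Wednesday Apr 30 2025.
Last Wednesday of May 2025: May 28 2025.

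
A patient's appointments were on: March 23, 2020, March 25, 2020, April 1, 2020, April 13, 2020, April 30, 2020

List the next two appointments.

The spacing grows by 5 each time: 2, 7, 12, 17 days.
Next gap: 22 days. April 30, 2020 + 22 days = May 22, 2020.
Next gap: 27 days. May 22, 2020 + 27 days = June 18, 2020.

May 22, 2020; June 18, 2020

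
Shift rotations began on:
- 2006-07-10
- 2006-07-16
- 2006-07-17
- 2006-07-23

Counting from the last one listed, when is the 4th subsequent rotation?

Gaps: 6, 1, 6 days — not constant, but cyclic with period 2.
The events fall on every Monday and Sunday.
The following Monday is 2006-07-24.
Next Sunday: 2006-07-30.
The following Monday is 2006-07-31.
The following Sunday is 2006-08-06.

2006-08-06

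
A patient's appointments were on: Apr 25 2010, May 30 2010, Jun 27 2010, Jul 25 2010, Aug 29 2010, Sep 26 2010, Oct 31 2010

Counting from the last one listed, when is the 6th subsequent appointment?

Every date is a Sunday; gaps 35, 28, 28, 35, 28, 35 days.
Each is the last Sunday of its month (at least one falls on the 29th or later, ruling out '4th Sunday').
November 2010 ends with Sunday Nov 28 2010.
Last Sunday of December 2010: Dec 26 2010.
January 2011 ends with Sunday Jan 30 2011.
Last Sunday of February 2011: Feb 27 2011.
March 2011 ends with Sunday Mar 27 2011.
April 2011 ends with Sunday Apr 24 2011.

Apr 24 2011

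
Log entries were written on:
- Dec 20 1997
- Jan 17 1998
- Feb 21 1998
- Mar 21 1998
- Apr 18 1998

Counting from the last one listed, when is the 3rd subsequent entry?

Jul 18 1998

Gaps: 28, 35, 28, 28 days — a mix of 28 and 35. Every date is a Saturday.
Each is the 3rd Saturday of its month.
3rd Saturday of May 1998: May 16 1998.
3rd Saturday of June 1998: Jun 20 1998.
July 1998 — 3rd Saturday is Jul 18 1998.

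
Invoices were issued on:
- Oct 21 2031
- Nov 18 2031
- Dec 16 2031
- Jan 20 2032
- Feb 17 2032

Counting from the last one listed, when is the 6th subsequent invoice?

Aug 17 2032

These are Tuesdays at 28- or 35-day spacing (28, 28, 35, 28).
The pattern: 3rd Tuesday of the month.
March 2032 — 3rd Tuesday is Mar 16 2032.
April 2032 — 3rd Tuesday is Apr 20 2032.
3rd Tuesday of May 2032: May 18 2032.
3rd Tuesday of June 2032: Jun 15 2032.
July 2032 — 3rd Tuesday is Jul 20 2032.
3rd Tuesday of August 2032: Aug 17 2032.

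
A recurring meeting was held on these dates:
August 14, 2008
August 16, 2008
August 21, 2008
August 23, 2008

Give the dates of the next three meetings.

August 28, 2008; August 30, 2008; September 4, 2008

The gap pattern 2, 5, 2 repeats every 2 events.
These are the Thursdays and Saturdays of each week.
The following Thursday is August 28, 2008.
The following Saturday is August 30, 2008.
The following Thursday is September 4, 2008.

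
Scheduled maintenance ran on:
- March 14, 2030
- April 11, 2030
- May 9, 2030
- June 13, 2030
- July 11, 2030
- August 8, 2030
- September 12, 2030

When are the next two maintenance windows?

All dates are Thursdays, 28, 28, 35, 28, 28, 35 days apart.
Specifically, the 2nd Thursday of each month.
October 2030 — 2nd Thursday is October 10, 2030.
November 2030 — 2nd Thursday is November 14, 2030.

October 10, 2030; November 14, 2030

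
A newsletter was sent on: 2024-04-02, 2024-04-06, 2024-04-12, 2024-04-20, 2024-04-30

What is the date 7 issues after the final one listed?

Intervals are 4, 6, 8, 10 days — an arithmetic progression with common difference 2.
Next gap: 12 days. 2024-04-30 + 12 days = 2024-05-12.
Next gap: 14 days. 2024-05-12 + 14 days = 2024-05-26.
Next gap: 16 days. 2024-05-26 + 16 days = 2024-06-11.
Next gap: 18 days. 2024-06-11 + 18 days = 2024-06-29.
Next gap: 20 days. 2024-06-29 + 20 days = 2024-07-19.
Next gap: 22 days. 2024-07-19 + 22 days = 2024-08-10.
Next gap: 24 days. 2024-08-10 + 24 days = 2024-09-03.

2024-09-03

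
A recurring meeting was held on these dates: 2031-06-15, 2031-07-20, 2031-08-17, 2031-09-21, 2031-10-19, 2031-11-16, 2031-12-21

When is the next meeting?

2032-01-18

Gaps: 35, 28, 35, 28, 28, 35 days — a mix of 28 and 35. Every date is a Sunday.
Each is the 3rd Sunday of its month.
3rd Sunday of January 2032: 2032-01-18.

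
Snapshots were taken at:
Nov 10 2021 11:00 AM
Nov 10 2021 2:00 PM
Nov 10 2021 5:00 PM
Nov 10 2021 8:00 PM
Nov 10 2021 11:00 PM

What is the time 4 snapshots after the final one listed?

Nov 11 2021 11:00 AM

Gaps: 3, 3, 3, 3 hours — each event is 3 hours after the previous one.
Nov 10 2021 11:00 PM + 3 h = Nov 11 2021 2:00 AM.
Nov 11 2021 2:00 AM + 3 h = Nov 11 2021 5:00 AM.
Nov 11 2021 5:00 AM + 3 h = Nov 11 2021 8:00 AM.
Nov 11 2021 8:00 AM + 3 h = Nov 11 2021 11:00 AM.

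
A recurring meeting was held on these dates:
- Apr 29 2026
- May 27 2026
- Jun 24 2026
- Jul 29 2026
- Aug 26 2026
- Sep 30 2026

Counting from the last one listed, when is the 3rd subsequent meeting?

These are Wednesdays with 28, 28, 35, 28, 35-day gaps.
Each is the final Wednesday of its month — Apr 29 2026 is past the 28th, so '4th Wednesday' doesn't fit.
October 2026 ends with Wednesday Oct 28 2026.
Last Wednesday of November 2026: Nov 25 2026.
December 2026 ends with Wednesday Dec 30 2026.

Dec 30 2026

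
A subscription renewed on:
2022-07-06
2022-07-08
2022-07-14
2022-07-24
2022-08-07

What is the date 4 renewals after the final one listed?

2022-11-11

The spacing grows by 4 each time: 2, 6, 10, 14 days.
Next gap: 18 days. 2022-08-07 + 18 days = 2022-08-25.
Next gap: 22 days. 2022-08-25 + 22 days = 2022-09-16.
Next gap: 26 days. 2022-09-16 + 26 days = 2022-10-12.
Next gap: 30 days. 2022-10-12 + 30 days = 2022-11-11.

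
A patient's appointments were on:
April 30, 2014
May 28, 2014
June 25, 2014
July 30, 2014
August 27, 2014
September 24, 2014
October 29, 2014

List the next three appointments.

Every date is a Wednesday; gaps 28, 28, 35, 28, 28, 35 days.
Each is the last Wednesday of its month (at least one falls on the 29th or later, ruling out '4th Wednesday').
November 2014 ends with Wednesday November 26, 2014.
December 2014 ends with Wednesday December 31, 2014.
Last Wednesday of January 2015: January 28, 2015.

November 26, 2014; December 31, 2014; January 28, 2015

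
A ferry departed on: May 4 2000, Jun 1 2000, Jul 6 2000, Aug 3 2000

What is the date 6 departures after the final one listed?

These are Thursdays at 28- or 35-day spacing (28, 35, 28).
The pattern: 1st Thursday of the month.
1st Thursday of September 2000: Sep 7 2000.
1st Thursday of October 2000: Oct 5 2000.
November 2000 — 1st Thursday is Nov 2 2000.
1st Thursday of December 2000: Dec 7 2000.
1st Thursday of January 2001: Jan 4 2001.
February 2001 — 1st Thursday is Feb 1 2001.

Feb 1 2001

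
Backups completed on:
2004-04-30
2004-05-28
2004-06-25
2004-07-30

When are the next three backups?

These are Fridays with 28, 28, 35-day gaps.
Each is the final Friday of its month — 2004-04-30 is past the 28th, so '4th Friday' doesn't fit.
Last Friday of August 2004: 2004-08-27.
Last Friday of September 2004: 2004-09-24.
October 2004 ends with Friday 2004-10-29.

2004-08-27, 2004-09-24, 2004-10-29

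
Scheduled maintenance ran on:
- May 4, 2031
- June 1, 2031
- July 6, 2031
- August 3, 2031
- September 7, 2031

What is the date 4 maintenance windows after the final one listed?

These are Sundays at 28- or 35-day spacing (28, 35, 28, 35).
The pattern: 1st Sunday of the month.
1st Sunday of October 2031: October 5, 2031.
November 2031 — 1st Sunday is November 2, 2031.
December 2031 — 1st Sunday is December 7, 2031.
1st Sunday of January 2032: January 4, 2032.

January 4, 2032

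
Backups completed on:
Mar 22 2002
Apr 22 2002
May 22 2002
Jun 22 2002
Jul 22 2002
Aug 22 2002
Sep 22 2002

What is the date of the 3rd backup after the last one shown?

Dec 22 2002

Each date is the 22nd; the gaps (31, 30, 31, 30, 31, 31) track the month lengths.
The rule is the 22nd of each month.
Next: October 2002 → Oct 22 2002.
November 2002: Nov 22 2002.
December 2002: Dec 22 2002.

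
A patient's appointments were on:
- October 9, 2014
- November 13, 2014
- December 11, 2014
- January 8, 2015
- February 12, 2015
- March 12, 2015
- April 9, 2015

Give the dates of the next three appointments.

Gaps: 35, 28, 28, 35, 28, 28 days — a mix of 28 and 35. Every date is a Thursday.
Each is the 2nd Thursday of its month.
May 2015 — 2nd Thursday is May 14, 2015.
2nd Thursday of June 2015: June 11, 2015.
2nd Thursday of July 2015: July 9, 2015.

May 14, 2015; June 11, 2015; July 9, 2015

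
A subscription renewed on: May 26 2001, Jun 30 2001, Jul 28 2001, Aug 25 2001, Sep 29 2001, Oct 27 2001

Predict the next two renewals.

These are Saturdays with 35, 28, 28, 35, 28-day gaps.
Each is the final Saturday of its month — Jun 30 2001 is past the 28th, so '4th Saturday' doesn't fit.
Last Saturday of November 2001: Nov 24 2001.
December 2001 ends with Saturday Dec 29 2001.

Nov 24 2001, Dec 29 2001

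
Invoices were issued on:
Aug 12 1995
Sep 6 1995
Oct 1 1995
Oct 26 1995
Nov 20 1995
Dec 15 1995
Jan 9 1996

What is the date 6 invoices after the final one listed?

Gaps between consecutive events: 25, 25, 25, 25, 25, 25 days — a constant 25-day interval.
Jan 9 1996 + 25 days = Feb 3 1996.
Feb 3 1996 + 25 days = Feb 28 1996.
Feb 28 1996 + 25 days = Mar 24 1996.
Mar 24 1996 + 25 days = Apr 18 1996.
Apr 18 1996 + 25 days = May 13 1996.
May 13 1996 + 25 days = Jun 7 1996.

Jun 7 1996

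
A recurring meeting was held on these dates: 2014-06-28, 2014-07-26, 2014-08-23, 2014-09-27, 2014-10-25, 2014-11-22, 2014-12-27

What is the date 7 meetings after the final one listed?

These are Saturdays at 28- or 35-day spacing (28, 28, 35, 28, 28, 35).
The pattern: 4th Saturday of the month.
4th Saturday of January 2015: 2015-01-24.
4th Saturday of February 2015: 2015-02-28.
March 2015 — 4th Saturday is 2015-03-28.
April 2015 — 4th Saturday is 2015-04-25.
May 2015 — 4th Saturday is 2015-05-23.
June 2015 — 4th Saturday is 2015-06-27.
4th Saturday of July 2015: 2015-07-25.

2015-07-25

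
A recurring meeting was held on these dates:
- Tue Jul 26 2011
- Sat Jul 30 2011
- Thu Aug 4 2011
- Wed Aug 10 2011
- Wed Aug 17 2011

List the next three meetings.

Intervals are 4, 5, 6, 7 days — an arithmetic progression with common difference 1.
Next gap: 8 days. Wed Aug 17 2011 + 8 days = Thu Aug 25 2011.
Next gap: 9 days. Thu Aug 25 2011 + 9 days = Sat Sep 3 2011.
Next gap: 10 days. Sat Sep 3 2011 + 10 days = Tue Sep 13 2011.

Thu Aug 25 2011, Sat Sep 3 2011, Tue Sep 13 2011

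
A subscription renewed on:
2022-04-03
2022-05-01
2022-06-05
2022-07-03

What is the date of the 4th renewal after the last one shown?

2022-11-06

All dates are Sundays, 28, 35, 28 days apart.
Specifically, the 1st Sunday of each month.
1st Sunday of August 2022: 2022-08-07.
September 2022 — 1st Sunday is 2022-09-04.
October 2022 — 1st Sunday is 2022-10-02.
November 2022 — 1st Sunday is 2022-11-06.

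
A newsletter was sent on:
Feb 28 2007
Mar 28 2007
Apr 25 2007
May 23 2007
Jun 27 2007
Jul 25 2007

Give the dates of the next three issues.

Gaps: 28, 28, 28, 35, 28 days — a mix of 28 and 35. Every date is a Wednesday.
Each is the 4th Wednesday of its month.
4th Wednesday of August 2007: Aug 22 2007.
4th Wednesday of September 2007: Sep 26 2007.
4th Wednesday of October 2007: Oct 24 2007.

Aug 22 2007, Sep 26 2007, Oct 24 2007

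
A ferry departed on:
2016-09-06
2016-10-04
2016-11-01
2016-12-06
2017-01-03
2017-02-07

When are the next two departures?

All dates are Tuesdays, 28, 28, 35, 28, 35 days apart.
Specifically, the 1st Tuesday of each month.
1st Tuesday of March 2017: 2017-03-07.
1st Tuesday of April 2017: 2017-04-04.

2017-03-07, 2017-04-04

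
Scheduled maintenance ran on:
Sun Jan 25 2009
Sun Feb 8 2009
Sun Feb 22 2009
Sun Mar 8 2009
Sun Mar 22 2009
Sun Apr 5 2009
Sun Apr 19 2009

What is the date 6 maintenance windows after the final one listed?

Sun Jul 12 2009

Gaps between consecutive events: 14, 14, 14, 14, 14, 14 days — a constant 14-day interval.
Sun Apr 19 2009 + 14 days = Sun May 3 2009.
Sun May 3 2009 + 14 days = Sun May 17 2009.
Sun May 17 2009 + 14 days = Sun May 31 2009.
Sun May 31 2009 + 14 days = Sun Jun 14 2009.
Sun Jun 14 2009 + 14 days = Sun Jun 28 2009.
Sun Jun 28 2009 + 14 days = Sun Jul 12 2009.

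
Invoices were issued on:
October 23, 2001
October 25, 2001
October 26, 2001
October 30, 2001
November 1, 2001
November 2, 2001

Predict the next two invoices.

Every event lands on a Tuesday or Thursday or Friday (gaps cycle 2, 1, 4, 2, 1).
So the schedule is: every Tuesday, Thursday and Friday.
The following Tuesday is November 6, 2001.
The following Thursday is November 8, 2001.

November 6, 2001; November 8, 2001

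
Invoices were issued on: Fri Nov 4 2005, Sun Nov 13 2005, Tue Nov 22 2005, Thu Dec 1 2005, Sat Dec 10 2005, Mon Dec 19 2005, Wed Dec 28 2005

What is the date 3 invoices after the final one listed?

Every event comes 9 days after the last (9, 9, 9, 9, 9, 9).
Wed Dec 28 2005 + 9 days = Fri Jan 6 2006.
Fri Jan 6 2006 + 9 days = Sun Jan 15 2006.
Sun Jan 15 2006 + 9 days = Tue Jan 24 2006.

Tue Jan 24 2006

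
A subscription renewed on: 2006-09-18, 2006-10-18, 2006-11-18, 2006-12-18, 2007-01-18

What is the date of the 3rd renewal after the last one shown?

Each date is the 18th; the gaps (30, 31, 30, 31) track the month lengths.
The rule is the 18th of each month.
Next: February 2007 → 2007-02-18.
Next: March 2007 → 2007-03-18.
April 2007: 2007-04-18.

2007-04-18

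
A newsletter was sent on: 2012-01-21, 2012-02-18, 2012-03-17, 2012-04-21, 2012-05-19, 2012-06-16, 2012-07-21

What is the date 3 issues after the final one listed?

These are Saturdays at 28- or 35-day spacing (28, 28, 35, 28, 28, 35).
The pattern: 3rd Saturday of the month.
3rd Saturday of August 2012: 2012-08-18.
3rd Saturday of September 2012: 2012-09-15.
3rd Saturday of October 2012: 2012-10-20.

2012-10-20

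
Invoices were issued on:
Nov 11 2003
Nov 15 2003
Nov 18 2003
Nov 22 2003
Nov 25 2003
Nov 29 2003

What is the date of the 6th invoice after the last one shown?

Every event lands on a Tuesday or Saturday (gaps cycle 4, 3, 4, 3, 4).
So the schedule is: every Tuesday and Saturday.
Next Tuesday: Dec 2 2003.
The following Saturday is Dec 6 2003.
Next Tuesday: Dec 9 2003.
The following Saturday is Dec 13 2003.
Next Tuesday: Dec 16 2003.
Next Saturday: Dec 20 2003.

Dec 20 2003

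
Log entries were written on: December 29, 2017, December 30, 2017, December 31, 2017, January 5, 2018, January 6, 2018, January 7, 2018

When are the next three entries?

January 12, 2018; January 13, 2018; January 14, 2018

Gaps: 1, 1, 5, 1, 1 days — not constant, but cyclic with period 3.
The events fall on every Friday, Saturday and Sunday.
The following Friday is January 12, 2018.
The following Saturday is January 13, 2018.
Next Sunday: January 14, 2018.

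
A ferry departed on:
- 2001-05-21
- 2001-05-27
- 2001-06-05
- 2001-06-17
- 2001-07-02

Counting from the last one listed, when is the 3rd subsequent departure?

Gaps: 6, 9, 12, 15 days — each gap is 3 larger than the previous one.
Next gap: 18 days. 2001-07-02 + 18 days = 2001-07-20.
Next gap: 21 days. 2001-07-20 + 21 days = 2001-08-10.
Next gap: 24 days. 2001-08-10 + 24 days = 2001-09-03.

2001-09-03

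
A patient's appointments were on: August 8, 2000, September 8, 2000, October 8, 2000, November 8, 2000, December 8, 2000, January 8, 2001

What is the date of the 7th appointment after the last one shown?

The day-of-month is always 8 (31, 30, 31, 30, 31 days between events).
So this recurs on the 8th of each month.
February 2001: February 8, 2001.
March 2001: March 8, 2001.
Next: April 2001 → April 8, 2001.
May 2001: May 8, 2001.
June 2001: June 8, 2001.
Next: July 2001 → July 8, 2001.
August 2001: August 8, 2001.

August 8, 2001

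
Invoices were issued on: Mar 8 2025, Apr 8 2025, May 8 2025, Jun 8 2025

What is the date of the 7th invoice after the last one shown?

Jan 8 2026

Gaps: 31, 30, 31 days — not constant. Every event is on the 8th of the month.
Pattern: the 8th of each month.
Next: July 2025 → Jul 8 2025.
Next: August 2025 → Aug 8 2025.
Next: September 2025 → Sep 8 2025.
Next: October 2025 → Oct 8 2025.
November 2025: Nov 8 2025.
December 2025: Dec 8 2025.
January 2026: Jan 8 2026.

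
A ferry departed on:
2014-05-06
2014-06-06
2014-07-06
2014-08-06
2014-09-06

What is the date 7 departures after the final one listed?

2015-04-06

The day-of-month is always 6 (31, 30, 31, 31 days between events).
So this recurs on the 6th of each month.
October 2014: 2014-10-06.
November 2014: 2014-11-06.
Next: December 2014 → 2014-12-06.
Next: January 2015 → 2015-01-06.
Next: February 2015 → 2015-02-06.
Next: March 2015 → 2015-03-06.
April 2015: 2015-04-06.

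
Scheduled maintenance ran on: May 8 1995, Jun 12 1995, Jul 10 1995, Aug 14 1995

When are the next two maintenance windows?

Sep 11 1995, Oct 9 1995

These are Mondays at 28- or 35-day spacing (35, 28, 35).
The pattern: 2nd Monday of the month.
2nd Monday of September 1995: Sep 11 1995.
October 1995 — 2nd Monday is Oct 9 1995.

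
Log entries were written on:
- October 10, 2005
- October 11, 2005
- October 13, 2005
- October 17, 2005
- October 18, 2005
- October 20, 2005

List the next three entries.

Gaps: 1, 2, 4, 1, 2 days — not constant, but cyclic with period 3.
The events fall on every Monday, Tuesday and Thursday.
The following Monday is October 24, 2005.
The following Tuesday is October 25, 2005.
Next Thursday: October 27, 2005.

October 24, 2005; October 25, 2005; October 27, 2005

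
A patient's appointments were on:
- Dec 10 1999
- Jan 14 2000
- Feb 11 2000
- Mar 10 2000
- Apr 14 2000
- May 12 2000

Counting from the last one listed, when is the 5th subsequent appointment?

All dates are Fridays, 35, 28, 28, 35, 28 days apart.
Specifically, the 2nd Friday of each month.
June 2000 — 2nd Friday is Jun 9 2000.
2nd Friday of July 2000: Jul 14 2000.
2nd Friday of August 2000: Aug 11 2000.
September 2000 — 2nd Friday is Sep 8 2000.
2nd Friday of October 2000: Oct 13 2000.

Oct 13 2000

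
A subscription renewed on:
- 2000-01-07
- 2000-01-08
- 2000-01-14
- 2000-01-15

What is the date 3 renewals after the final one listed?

2000-01-28

Gaps: 1, 6, 1 days — not constant, but cyclic with period 2.
The events fall on every Friday and Saturday.
The following Friday is 2000-01-21.
The following Saturday is 2000-01-22.
Next Friday: 2000-01-28.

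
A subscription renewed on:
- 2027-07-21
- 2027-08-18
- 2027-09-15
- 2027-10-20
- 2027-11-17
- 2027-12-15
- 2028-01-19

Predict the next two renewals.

These are Wednesdays at 28- or 35-day spacing (28, 28, 35, 28, 28, 35).
The pattern: 3rd Wednesday of the month.
3rd Wednesday of February 2028: 2028-02-16.
March 2028 — 3rd Wednesday is 2028-03-15.

2028-02-16, 2028-03-15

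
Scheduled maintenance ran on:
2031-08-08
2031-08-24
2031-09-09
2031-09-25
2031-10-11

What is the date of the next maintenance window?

Every event comes 16 days after the last (16, 16, 16, 16).
2031-10-11 + 16 days = 2031-10-27.

2031-10-27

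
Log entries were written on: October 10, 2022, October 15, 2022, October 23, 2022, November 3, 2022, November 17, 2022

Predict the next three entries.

December 4, 2022; December 24, 2022; January 16, 2023

The spacing grows by 3 each time: 5, 8, 11, 14 days.
Next gap: 17 days. November 17, 2022 + 17 days = December 4, 2022.
Next gap: 20 days. December 4, 2022 + 20 days = December 24, 2022.
Next gap: 23 days. December 24, 2022 + 23 days = January 16, 2023.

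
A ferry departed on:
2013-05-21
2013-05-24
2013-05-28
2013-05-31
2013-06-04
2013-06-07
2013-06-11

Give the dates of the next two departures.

Every event lands on a Tuesday or Friday (gaps cycle 3, 4, 3, 4, 3, 4).
So the schedule is: every Tuesday and Friday.
The following Friday is 2013-06-14.
Next Tuesday: 2013-06-18.

2013-06-14, 2013-06-18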